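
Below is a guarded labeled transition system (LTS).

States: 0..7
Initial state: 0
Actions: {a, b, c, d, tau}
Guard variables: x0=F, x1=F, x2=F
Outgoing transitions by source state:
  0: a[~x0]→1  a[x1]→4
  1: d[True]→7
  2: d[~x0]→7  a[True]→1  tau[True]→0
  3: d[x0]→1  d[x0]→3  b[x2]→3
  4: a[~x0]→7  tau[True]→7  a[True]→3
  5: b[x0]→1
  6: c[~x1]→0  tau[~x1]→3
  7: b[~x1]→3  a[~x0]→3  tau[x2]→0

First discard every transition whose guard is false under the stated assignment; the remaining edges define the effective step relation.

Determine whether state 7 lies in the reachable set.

After dropping false guards: 12 live edges.
depth 0: {0}
depth 1: {1}  now seen {0,1}
depth 2: {7}  now seen {0,1,7}
depth 3: {3}  now seen {0,1,3,7}
Reach set: {0,1,3,7}
Path to 7: a·d

Answer: REACHABLE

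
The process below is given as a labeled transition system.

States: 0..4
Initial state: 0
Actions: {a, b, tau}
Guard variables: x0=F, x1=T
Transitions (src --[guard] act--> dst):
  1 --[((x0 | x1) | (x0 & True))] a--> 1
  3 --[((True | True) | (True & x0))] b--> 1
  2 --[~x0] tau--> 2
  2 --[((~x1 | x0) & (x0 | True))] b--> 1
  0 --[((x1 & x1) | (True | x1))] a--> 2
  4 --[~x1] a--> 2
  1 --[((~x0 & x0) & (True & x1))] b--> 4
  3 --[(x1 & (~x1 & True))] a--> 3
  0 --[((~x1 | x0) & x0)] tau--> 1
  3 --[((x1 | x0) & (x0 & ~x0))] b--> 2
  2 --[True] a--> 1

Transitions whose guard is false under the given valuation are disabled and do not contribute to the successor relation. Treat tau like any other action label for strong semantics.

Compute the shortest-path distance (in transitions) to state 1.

Answer: 2

Analysis:
BFS to 1:
  depth 0: {0}
  depth 1: {2}
  depth 2: {1}
depth(1)=2, e.g. a·a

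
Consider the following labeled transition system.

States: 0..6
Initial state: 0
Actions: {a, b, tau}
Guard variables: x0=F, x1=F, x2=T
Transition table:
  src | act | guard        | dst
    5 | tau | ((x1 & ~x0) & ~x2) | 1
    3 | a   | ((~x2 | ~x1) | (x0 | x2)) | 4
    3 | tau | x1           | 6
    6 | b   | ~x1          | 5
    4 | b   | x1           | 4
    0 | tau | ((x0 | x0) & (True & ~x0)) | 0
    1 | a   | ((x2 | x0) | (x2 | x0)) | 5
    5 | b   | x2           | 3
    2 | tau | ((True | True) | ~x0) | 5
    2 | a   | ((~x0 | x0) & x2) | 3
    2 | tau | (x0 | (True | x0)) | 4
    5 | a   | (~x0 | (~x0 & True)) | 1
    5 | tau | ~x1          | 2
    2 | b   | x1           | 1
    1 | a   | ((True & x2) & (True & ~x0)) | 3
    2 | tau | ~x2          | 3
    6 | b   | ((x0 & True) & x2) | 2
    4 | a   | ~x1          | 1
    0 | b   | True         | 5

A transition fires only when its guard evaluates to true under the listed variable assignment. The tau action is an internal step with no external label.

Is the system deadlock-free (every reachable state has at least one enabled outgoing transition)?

R = {0,1,2,3,4,5}
  0: b→5  [1 exit(s)]
  1: a→3  a→5  [2 exit(s)]
  2: a→3  tau→4  tau→5  [3 exit(s)]
  3: a→4  [1 exit(s)]
  4: a→1  [1 exit(s)]
  5: a→1  b→3  tau→2  [3 exit(s)]

Answer: DEADLOCK-FREE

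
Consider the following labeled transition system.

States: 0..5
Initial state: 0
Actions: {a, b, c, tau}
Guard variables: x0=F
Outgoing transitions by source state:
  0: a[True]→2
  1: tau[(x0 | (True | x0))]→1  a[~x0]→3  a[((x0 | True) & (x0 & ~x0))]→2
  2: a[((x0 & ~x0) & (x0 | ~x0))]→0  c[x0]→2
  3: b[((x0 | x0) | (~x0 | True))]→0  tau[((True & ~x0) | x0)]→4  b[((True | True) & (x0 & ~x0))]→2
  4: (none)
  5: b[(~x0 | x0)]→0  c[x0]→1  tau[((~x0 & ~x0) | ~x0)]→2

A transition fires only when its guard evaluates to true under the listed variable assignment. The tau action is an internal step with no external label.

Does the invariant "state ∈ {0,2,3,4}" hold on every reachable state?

Inv-set: {0,2,3,4}
R = {0,2}
  0: ✓
  2: ✓

Answer: INVARIANT HOLDS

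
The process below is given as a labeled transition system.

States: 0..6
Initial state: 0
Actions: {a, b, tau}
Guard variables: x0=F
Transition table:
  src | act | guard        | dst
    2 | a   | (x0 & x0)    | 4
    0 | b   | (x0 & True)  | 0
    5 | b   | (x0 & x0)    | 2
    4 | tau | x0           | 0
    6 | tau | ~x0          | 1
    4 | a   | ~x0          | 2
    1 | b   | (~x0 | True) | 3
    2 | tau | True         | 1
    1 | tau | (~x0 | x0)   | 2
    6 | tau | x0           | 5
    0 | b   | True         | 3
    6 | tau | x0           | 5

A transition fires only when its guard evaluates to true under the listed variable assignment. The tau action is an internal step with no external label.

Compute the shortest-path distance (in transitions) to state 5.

BFS to 5:
  L0 = {0}
  L1 = {3}
5 never appears.

Answer: UNREACHABLE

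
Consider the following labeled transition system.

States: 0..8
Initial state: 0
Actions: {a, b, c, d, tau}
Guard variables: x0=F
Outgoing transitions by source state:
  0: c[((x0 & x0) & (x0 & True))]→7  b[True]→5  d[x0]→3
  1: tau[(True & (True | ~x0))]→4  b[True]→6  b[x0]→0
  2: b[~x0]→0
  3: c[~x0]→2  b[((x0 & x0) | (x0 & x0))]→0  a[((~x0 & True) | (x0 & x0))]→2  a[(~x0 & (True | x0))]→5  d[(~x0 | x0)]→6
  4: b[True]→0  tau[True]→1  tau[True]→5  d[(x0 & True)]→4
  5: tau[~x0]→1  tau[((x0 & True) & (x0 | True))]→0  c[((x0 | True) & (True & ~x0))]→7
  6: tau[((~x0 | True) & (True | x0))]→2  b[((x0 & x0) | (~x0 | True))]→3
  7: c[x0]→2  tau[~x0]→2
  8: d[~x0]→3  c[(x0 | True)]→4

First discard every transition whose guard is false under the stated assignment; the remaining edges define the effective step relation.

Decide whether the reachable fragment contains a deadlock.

Answer: DEADLOCK-FREE

Analysis:
R = {0,1,2,3,4,5,6,7}
  0: b→5  [1 out]
  1: b→6  tau→4  [2 out]
  2: b→0  [1 out]
  3: a→2  a→5  c→2  d→6  [4 out]
  4: b→0  tau→1  tau→5  [3 out]
  5: c→7  tau→1  [2 out]
  6: b→3  tau→2  [2 out]
  7: tau→2  [1 out]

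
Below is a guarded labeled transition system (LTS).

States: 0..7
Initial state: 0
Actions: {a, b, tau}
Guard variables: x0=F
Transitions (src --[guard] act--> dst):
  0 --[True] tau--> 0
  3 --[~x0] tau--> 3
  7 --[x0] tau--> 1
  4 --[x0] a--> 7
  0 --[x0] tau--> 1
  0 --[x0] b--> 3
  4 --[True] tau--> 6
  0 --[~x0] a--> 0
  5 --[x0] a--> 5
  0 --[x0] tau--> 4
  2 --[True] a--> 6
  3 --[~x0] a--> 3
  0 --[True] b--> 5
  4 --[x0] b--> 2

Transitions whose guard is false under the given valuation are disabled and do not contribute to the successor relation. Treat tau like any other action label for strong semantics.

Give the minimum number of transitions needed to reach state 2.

Breadth-first toward 2:
  depth 0: {0}
  depth 1: {5}
2 never appears.

Answer: UNREACHABLE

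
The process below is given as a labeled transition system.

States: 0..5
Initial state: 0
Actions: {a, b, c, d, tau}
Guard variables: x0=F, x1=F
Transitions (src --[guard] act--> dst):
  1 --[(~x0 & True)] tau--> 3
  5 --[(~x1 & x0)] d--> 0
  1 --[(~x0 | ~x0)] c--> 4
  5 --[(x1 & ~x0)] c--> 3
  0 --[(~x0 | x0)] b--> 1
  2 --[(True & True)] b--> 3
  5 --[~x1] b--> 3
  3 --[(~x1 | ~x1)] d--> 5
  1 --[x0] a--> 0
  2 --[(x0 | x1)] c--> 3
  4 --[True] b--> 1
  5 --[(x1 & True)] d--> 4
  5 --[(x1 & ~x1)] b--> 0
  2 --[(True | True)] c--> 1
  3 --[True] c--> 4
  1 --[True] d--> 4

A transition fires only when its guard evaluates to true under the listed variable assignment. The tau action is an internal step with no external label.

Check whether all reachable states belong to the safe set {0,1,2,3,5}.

Allowed set {0,1,2,3,5}
R = {0,1,3,4,5}
  0: ✓
  1: ✓
  3: ✓
  4: outside
  5: ✓
witness against invariant: b·c → 4

Answer: INVARIANT VIOLATED at state 4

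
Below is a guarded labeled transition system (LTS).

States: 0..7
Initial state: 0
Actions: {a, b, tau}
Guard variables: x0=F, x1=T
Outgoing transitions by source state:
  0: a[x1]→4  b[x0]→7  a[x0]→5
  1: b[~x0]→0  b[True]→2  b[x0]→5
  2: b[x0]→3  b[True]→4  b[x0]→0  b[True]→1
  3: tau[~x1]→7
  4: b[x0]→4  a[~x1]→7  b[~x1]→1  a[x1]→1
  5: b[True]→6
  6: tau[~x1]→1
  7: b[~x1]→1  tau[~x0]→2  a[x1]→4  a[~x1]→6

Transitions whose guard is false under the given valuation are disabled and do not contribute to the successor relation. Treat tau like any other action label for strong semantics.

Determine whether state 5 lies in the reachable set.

Guard filter leaves 9 enabled edge(s).
depth 0: {0}
depth 1: {4}  now seen {0,4}
depth 2: {1}  now seen {0,1,4}
depth 3: {2}  now seen {0,1,2,4}
Reach set: {0,1,2,4}

Answer: UNREACHABLE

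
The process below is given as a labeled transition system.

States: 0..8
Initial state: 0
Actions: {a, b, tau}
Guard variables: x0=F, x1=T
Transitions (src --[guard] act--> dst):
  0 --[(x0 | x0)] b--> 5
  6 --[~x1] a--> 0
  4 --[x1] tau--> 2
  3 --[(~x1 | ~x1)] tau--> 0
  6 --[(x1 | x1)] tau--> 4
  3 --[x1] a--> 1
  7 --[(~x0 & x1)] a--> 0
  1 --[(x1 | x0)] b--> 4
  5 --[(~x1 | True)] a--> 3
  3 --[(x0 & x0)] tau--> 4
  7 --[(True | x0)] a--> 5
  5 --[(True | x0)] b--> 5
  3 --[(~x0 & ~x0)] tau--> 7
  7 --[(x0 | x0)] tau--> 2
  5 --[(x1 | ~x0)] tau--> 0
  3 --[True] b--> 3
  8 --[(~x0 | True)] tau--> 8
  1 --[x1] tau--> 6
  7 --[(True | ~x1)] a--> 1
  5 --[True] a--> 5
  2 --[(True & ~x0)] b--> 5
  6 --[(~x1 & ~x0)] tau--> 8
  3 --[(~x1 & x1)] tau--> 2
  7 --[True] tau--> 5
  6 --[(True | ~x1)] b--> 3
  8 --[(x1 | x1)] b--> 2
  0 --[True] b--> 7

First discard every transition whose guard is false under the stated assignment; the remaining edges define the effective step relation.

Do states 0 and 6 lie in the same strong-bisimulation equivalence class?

Answer: NOT BISIMILAR

Trace:
Bisimulation quotient by refinement:
  P[0] = {{0,1,2,3,4,5,6,7,8}}
  P[1] = {{0,2},{1,6,8},{3,5},{4},{7}}
  P[2] = {{0},{1},{2},{3},{4},{5},{6},{7},{8}}
Fixed point at round 3; 9 class(es).
0∈{0}, 6∈{6}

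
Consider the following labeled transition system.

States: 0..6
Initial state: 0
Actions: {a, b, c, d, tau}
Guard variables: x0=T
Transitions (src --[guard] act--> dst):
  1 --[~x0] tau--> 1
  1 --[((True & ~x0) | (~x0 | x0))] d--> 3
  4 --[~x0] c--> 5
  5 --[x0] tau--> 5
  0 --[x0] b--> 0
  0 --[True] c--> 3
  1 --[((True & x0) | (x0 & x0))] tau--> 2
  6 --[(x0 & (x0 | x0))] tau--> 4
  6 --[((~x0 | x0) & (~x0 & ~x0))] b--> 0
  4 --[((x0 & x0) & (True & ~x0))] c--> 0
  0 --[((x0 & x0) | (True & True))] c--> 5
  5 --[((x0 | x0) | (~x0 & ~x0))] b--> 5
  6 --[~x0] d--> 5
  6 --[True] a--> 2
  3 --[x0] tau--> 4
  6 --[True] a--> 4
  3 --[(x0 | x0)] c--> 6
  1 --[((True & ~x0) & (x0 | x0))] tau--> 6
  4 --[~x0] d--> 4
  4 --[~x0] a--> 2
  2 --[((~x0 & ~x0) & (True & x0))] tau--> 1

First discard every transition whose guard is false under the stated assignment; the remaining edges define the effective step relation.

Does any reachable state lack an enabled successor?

Reachable = {0,2,3,4,5,6}
  0: b→0  c→3  c→5  [deg 3]
  2: ∅  [deadlock]
  3: c→6  tau→4  [deg 2]
  4: ∅  [deadlock]
  5: b→5  tau→5  [deg 2]
  6: a→2  a→4  tau→4  [deg 3]
Path to 2: c·c·a

Answer: DEADLOCK at state 2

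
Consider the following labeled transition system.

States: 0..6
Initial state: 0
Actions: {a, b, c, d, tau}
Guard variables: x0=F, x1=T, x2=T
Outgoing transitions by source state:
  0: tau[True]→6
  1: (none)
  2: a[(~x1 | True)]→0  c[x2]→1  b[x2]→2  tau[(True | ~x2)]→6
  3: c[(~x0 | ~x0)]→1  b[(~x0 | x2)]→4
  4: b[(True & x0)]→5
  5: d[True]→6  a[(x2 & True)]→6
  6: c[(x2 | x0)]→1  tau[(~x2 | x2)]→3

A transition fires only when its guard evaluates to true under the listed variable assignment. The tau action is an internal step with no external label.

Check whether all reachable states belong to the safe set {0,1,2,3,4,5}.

Inv-set: {0,1,2,3,4,5}
Reach set: {0,1,3,4,6}
  0: ok
  1: ok
  3: ok
  4: ok
  6: ✗ unsafe
reach 6 via tau — violates

Answer: INVARIANT VIOLATED at state 6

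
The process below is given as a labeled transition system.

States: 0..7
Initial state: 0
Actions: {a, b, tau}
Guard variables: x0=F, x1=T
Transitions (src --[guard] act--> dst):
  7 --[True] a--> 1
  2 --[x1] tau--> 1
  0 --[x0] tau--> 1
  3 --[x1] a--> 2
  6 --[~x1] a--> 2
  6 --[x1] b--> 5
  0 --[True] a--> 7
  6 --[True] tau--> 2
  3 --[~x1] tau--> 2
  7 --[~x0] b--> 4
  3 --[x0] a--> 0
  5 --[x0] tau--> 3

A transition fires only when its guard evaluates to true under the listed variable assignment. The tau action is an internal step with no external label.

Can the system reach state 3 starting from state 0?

After dropping false guards: 7 live edges.
Layer 0: {0}
Layer 1: {7}  now seen {0,7}
Layer 2: {1,4}  now seen {0,1,4,7}
Reach set: {0,1,4,7}

Answer: UNREACHABLE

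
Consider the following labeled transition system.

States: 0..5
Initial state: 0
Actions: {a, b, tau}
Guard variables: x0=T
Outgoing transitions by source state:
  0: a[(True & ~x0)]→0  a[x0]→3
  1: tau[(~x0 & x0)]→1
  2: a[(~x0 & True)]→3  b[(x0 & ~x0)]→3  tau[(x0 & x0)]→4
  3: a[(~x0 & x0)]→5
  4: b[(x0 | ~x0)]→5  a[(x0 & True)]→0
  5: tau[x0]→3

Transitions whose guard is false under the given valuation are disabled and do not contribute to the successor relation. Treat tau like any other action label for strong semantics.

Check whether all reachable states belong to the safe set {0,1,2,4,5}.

Answer: INVARIANT VIOLATED at state 3

Trace:
Inv-set: {0,1,2,4,5}
Reach set: {0,3}
  0: ok
  3: ✗ unsafe
counterexample path to 3: a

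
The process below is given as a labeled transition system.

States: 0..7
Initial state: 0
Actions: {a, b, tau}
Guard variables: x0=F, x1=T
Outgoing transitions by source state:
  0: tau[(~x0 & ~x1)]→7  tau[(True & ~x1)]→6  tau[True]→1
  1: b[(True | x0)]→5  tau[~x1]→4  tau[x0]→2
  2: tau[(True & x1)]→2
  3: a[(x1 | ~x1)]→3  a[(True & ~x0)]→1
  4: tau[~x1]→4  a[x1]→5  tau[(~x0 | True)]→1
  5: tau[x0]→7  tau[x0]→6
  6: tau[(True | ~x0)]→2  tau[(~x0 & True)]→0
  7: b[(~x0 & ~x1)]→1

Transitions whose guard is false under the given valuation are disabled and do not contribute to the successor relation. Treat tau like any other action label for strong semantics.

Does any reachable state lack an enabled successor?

Reach set: {0,1,5}
  0: tau→1  [deg 1]
  1: b→5  [deg 1]
  5: ∅  [STUCK]
Path to 5: tau·b

Answer: DEADLOCK at state 5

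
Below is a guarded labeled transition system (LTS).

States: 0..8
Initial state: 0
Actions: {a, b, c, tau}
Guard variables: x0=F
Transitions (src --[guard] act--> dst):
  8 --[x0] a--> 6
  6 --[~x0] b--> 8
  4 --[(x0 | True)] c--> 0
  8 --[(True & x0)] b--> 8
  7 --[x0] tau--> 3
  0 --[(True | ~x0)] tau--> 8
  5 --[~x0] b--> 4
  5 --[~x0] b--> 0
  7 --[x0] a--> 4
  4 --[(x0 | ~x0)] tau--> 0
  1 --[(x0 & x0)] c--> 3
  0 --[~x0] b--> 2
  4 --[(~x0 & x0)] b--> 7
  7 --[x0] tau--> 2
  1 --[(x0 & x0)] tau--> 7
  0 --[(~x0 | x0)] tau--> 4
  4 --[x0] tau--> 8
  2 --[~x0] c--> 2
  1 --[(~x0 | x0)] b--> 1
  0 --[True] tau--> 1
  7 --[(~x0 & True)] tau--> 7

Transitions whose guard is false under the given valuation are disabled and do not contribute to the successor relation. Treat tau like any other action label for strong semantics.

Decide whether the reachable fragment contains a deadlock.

Answer: DEADLOCK at state 8

Working:
Reachable = {0,1,2,4,8}
  0: b→2  tau→1  tau→4  tau→8  [4 exit(s)]
  1: b→1  [1 exit(s)]
  2: c→2  [1 exit(s)]
  4: c→0  tau→0  [2 exit(s)]
  8: ∅  [deadlock]
witness 8: tau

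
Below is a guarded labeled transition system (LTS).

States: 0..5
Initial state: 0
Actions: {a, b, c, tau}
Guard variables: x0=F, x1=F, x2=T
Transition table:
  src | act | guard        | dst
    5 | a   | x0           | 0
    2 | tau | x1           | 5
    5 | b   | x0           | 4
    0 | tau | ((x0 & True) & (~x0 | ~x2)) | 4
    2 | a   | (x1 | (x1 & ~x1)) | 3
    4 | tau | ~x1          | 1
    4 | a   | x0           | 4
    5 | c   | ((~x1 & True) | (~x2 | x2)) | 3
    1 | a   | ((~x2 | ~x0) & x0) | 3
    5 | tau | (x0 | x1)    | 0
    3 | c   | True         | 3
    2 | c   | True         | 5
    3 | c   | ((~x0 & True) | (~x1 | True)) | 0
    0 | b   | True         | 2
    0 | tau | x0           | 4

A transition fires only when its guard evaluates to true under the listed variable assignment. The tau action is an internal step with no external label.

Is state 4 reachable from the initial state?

Answer: UNREACHABLE

Working:
Guard filter leaves 6 enabled edge(s).
depth 0: {0}
depth 1: {2}  total {0,2}
depth 2: {5}  total {0,2,5}
depth 3: {3}  total {0,2,3,5}
Reachable = {0,2,3,5}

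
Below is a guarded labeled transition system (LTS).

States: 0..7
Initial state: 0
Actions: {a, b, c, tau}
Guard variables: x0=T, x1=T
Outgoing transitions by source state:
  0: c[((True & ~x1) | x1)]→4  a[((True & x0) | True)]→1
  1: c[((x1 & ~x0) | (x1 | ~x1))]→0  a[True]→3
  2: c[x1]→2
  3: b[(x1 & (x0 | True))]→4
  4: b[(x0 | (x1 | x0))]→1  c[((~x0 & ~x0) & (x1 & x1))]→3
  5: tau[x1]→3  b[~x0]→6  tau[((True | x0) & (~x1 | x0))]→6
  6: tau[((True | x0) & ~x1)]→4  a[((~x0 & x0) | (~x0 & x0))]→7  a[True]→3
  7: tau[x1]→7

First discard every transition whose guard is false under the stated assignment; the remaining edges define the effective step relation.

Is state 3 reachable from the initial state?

11 transition(s) survive guard evaluation.
L0 = {0}
L1 = {1,4}  total {0,1,4}
L2 = {3}  total {0,1,3,4}
Reachable = {0,1,3,4}
witness 3: a·a

Answer: REACHABLE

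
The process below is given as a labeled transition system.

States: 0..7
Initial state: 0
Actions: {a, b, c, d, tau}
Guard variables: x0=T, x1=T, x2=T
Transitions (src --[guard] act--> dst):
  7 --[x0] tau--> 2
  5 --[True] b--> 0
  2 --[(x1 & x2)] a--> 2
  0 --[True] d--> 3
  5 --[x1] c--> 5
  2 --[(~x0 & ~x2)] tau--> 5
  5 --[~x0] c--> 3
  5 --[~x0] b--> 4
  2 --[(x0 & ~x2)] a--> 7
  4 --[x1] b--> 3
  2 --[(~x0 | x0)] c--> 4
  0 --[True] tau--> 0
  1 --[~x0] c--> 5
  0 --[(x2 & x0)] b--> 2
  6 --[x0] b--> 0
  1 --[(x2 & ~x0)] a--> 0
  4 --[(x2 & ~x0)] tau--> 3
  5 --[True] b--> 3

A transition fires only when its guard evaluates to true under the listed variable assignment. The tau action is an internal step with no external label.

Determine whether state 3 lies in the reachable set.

Guard filter leaves 11 enabled edge(s).
L0 = {0}
L1 = {2,3}  now seen {0,2,3}
L2 = {4}  now seen {0,2,3,4}
R = {0,2,3,4}
Path to 3: d

Answer: REACHABLE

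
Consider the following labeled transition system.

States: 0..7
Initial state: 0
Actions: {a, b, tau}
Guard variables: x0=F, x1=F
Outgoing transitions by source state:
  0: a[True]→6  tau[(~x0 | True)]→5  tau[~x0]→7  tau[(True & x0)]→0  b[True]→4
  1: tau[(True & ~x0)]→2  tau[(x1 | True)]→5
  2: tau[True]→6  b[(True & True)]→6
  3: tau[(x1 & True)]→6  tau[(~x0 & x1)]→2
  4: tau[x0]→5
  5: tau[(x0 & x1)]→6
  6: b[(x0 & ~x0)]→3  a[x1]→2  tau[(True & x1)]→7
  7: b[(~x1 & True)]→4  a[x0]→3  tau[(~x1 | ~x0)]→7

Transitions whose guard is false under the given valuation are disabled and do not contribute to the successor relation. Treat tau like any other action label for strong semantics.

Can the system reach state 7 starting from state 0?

Guard filter leaves 10 enabled edge(s).
Layer 0: {0}
Layer 1: {4,5,6,7}  now seen {0,4,5,6,7}
Reachable = {0,4,5,6,7}
trace reaching 7: tau

Answer: REACHABLE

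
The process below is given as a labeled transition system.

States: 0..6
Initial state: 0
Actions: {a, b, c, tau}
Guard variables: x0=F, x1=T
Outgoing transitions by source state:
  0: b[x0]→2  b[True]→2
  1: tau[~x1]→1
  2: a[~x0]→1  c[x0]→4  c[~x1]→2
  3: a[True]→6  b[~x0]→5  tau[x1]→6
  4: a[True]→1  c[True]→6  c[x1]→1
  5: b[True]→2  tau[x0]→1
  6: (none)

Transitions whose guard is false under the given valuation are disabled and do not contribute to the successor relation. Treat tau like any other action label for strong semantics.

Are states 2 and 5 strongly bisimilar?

Answer: NOT BISIMILAR

Trace:
Refine partition for ~:
  π0 = {{0,1,2,3,4,5,6}}
  π1 = {{0,5},{1,6},{2},{3},{4}}
Fixed point at round 2; 5 class(es).
class of 2: {2}; class of 5: {0,5}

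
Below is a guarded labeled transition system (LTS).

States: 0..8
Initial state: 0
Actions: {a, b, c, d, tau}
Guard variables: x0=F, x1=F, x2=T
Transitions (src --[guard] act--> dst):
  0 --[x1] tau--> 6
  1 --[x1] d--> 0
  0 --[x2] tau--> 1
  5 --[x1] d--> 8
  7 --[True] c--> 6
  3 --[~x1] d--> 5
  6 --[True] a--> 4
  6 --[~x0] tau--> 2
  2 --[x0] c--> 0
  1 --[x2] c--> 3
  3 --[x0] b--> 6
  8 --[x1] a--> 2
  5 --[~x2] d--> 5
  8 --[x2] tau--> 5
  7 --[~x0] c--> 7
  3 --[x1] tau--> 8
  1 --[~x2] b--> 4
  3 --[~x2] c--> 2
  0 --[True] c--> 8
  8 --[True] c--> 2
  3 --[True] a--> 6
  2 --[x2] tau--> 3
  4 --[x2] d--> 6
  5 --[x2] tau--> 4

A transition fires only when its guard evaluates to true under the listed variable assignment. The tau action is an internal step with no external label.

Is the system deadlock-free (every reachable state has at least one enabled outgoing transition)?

Answer: DEADLOCK-FREE

Trace:
Reach set: {0,1,2,3,4,5,6,8}
  0: c→8  tau→1  [2 out]
  1: c→3  [1 out]
  2: tau→3  [1 out]
  3: a→6  d→5  [2 out]
  4: d→6  [1 out]
  5: tau→4  [1 out]
  6: a→4  tau→2  [2 out]
  8: c→2  tau→5  [2 out]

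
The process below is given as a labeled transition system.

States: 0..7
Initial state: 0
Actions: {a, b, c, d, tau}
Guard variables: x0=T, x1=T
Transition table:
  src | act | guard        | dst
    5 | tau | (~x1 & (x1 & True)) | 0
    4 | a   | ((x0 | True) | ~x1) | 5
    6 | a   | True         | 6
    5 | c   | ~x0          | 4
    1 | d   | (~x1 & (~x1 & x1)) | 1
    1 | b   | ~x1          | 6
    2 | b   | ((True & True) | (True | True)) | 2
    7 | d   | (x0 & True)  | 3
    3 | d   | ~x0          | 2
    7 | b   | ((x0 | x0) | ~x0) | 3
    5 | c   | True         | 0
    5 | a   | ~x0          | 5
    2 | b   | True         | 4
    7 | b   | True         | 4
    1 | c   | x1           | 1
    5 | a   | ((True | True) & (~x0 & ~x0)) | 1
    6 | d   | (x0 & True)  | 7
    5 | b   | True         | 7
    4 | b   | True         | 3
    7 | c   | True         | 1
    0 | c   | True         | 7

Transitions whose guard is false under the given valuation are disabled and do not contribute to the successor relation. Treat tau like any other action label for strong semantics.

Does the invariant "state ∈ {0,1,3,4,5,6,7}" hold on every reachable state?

Answer: INVARIANT HOLDS

Working:
Safe = {0,1,3,4,5,6,7}
Reachable = {0,1,3,4,5,7}
  0: ok
  1: ok
  3: ok
  4: ok
  5: ok
  7: ok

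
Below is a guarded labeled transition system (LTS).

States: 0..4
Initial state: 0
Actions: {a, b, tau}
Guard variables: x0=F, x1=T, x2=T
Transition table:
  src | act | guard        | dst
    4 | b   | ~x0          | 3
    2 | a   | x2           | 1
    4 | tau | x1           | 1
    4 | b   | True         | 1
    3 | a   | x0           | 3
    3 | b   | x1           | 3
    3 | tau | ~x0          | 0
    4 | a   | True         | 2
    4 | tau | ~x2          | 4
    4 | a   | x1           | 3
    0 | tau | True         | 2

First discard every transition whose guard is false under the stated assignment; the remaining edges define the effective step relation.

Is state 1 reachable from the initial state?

Answer: REACHABLE

Working:
Guard filter leaves 9 enabled edge(s).
Layer 0: {0}
Layer 1: {2}  cumulative {0,2}
Layer 2: {1}  cumulative {0,1,2}
Reach set: {0,1,2}
Path to 1: tau·a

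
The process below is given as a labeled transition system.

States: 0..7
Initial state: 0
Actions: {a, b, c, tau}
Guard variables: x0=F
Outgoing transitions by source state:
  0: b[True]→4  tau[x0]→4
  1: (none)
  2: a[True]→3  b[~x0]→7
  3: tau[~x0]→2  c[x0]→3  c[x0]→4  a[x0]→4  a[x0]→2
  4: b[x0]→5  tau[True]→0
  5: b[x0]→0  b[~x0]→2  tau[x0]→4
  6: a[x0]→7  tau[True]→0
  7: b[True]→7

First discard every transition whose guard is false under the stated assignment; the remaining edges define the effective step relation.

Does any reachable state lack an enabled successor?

Reachable = {0,4}
  0: b→4  [1 out]
  4: tau→0  [1 out]

Answer: DEADLOCK-FREE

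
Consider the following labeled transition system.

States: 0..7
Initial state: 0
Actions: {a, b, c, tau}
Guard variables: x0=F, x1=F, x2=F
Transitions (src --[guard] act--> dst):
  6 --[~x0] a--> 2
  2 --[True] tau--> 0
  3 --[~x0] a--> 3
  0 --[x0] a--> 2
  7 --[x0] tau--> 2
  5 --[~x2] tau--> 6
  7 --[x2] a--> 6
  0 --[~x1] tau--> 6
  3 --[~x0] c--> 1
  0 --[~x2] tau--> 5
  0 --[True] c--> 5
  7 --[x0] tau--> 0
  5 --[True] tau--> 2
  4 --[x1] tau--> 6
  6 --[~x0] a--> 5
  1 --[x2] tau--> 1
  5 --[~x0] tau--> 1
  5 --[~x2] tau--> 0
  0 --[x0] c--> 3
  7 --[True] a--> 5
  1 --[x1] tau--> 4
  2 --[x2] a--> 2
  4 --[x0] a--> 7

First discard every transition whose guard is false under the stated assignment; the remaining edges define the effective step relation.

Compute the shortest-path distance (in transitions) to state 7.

Answer: UNREACHABLE

Analysis:
BFS to 7:
  depth 0: {0}
  depth 1: {5,6}
  depth 2: {1,2}
7 never appears.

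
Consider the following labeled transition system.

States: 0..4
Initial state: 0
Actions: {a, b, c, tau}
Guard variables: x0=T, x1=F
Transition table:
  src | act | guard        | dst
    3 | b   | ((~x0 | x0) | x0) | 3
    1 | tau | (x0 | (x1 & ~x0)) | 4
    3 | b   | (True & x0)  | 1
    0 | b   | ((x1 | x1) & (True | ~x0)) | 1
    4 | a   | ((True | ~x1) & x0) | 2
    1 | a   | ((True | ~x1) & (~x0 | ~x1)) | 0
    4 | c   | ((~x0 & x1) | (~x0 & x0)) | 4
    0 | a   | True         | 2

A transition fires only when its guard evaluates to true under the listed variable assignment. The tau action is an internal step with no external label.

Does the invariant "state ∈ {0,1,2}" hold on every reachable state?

Answer: INVARIANT HOLDS

Analysis:
Inv-set: {0,1,2}
Reach set: {0,2}
  0: safe
  2: safe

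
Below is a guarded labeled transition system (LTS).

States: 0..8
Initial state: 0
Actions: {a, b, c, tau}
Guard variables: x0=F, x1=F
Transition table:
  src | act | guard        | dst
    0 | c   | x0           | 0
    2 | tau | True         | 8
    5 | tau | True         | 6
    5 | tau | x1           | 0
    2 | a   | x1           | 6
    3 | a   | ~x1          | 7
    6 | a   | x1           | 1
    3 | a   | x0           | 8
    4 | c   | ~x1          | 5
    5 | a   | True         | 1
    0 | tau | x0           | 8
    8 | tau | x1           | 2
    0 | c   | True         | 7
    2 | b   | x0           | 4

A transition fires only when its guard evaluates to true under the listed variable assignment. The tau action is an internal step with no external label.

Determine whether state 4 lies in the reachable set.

Answer: UNREACHABLE

Working:
After dropping false guards: 6 live edges.
depth 0: {0}
depth 1: {7}  cumulative {0,7}
Reachable = {0,7}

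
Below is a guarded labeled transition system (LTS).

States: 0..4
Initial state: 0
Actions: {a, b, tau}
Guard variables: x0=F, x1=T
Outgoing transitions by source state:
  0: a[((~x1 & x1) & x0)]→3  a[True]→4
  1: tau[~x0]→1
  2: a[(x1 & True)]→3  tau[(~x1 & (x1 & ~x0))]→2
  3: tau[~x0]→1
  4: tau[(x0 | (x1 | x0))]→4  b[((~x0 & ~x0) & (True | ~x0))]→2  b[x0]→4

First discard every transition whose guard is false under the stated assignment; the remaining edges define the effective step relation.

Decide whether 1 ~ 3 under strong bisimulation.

Bisimulation quotient by refinement:
  π0 = {{0,1,2,3,4}}
  π1 = {{0,2},{1,3},{4}}
  π2 = {{0},{1,3},{2},{4}}
4 equivalence class(es) (converged in 3)
1∈{1,3}, 3∈{1,3}

Answer: BISIMILAR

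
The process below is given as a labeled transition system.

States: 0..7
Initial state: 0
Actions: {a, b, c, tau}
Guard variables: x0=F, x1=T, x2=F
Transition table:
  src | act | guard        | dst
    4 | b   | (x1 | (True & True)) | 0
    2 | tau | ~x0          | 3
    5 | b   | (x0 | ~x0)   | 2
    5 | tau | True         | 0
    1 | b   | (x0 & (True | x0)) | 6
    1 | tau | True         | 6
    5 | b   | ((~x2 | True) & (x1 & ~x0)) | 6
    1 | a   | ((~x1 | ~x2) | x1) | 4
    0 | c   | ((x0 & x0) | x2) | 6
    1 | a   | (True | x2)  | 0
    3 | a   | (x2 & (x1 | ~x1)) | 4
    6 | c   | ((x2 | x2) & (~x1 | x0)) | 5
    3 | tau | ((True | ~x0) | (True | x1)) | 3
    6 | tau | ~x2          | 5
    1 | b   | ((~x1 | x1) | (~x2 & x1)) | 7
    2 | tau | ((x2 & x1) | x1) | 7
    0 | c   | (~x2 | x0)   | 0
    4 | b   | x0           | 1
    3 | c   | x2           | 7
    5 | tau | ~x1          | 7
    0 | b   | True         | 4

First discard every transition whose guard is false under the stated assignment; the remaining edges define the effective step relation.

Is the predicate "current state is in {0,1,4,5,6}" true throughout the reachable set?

Answer: INVARIANT HOLDS

Trace:
Safe = {0,1,4,5,6}
R = {0,4}
  0: ok
  4: ok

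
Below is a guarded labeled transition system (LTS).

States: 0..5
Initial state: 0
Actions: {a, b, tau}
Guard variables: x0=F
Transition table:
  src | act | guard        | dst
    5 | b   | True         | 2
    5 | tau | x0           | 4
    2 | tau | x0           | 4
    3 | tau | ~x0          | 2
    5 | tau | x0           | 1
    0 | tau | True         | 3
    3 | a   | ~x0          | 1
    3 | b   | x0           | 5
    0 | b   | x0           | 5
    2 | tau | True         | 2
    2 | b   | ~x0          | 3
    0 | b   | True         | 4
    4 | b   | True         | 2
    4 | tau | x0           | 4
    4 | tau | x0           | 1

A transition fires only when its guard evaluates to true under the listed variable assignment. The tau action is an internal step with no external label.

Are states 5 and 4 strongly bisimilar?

Answer: BISIMILAR

Analysis:
Bisimulation quotient by refinement:
  π0 = {{0,1,2,3,4,5}}
  π1 = {{0,2},{1},{3},{4,5}}
  π2 = {{0},{1},{2},{3},{4,5}}
stable after 3 split(s): 5 block(s)
class of 5: {4,5}; class of 4: {4,5}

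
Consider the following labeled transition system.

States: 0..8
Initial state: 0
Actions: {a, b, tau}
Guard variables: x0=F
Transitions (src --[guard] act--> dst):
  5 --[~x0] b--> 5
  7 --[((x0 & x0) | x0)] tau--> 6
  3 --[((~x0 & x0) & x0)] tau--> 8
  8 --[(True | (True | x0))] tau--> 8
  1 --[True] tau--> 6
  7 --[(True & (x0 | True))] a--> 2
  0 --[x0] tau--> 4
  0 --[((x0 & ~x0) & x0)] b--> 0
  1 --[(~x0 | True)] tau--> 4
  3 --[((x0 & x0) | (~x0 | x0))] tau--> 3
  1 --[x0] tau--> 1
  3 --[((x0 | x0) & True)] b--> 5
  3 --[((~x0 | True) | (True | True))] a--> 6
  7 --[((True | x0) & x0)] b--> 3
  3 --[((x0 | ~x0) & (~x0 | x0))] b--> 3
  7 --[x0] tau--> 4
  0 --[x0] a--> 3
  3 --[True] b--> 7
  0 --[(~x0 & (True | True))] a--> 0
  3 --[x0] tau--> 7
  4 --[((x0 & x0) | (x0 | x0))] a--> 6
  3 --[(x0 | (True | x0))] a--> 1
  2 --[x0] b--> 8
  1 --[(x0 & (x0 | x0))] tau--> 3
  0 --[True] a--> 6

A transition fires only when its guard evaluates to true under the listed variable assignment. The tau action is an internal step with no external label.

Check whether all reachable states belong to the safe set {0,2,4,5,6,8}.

Allowed set {0,2,4,5,6,8}
Reach set: {0,6}
  0: safe
  6: safe

Answer: INVARIANT HOLDS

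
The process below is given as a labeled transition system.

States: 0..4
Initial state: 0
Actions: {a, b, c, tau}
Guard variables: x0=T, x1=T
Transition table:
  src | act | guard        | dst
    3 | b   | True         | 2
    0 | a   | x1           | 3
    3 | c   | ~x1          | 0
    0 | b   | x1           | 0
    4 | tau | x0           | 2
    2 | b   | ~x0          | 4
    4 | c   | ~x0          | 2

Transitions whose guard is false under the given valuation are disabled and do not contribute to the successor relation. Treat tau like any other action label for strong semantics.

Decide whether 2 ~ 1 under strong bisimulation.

Answer: BISIMILAR

Trace:
Refine partition for ~:
  P[0] = {{0,1,2,3,4}}
  P[1] = {{0},{1,2},{3},{4}}
stable after 2 split(s): 4 block(s)
2∈{1,2}, 1∈{1,2}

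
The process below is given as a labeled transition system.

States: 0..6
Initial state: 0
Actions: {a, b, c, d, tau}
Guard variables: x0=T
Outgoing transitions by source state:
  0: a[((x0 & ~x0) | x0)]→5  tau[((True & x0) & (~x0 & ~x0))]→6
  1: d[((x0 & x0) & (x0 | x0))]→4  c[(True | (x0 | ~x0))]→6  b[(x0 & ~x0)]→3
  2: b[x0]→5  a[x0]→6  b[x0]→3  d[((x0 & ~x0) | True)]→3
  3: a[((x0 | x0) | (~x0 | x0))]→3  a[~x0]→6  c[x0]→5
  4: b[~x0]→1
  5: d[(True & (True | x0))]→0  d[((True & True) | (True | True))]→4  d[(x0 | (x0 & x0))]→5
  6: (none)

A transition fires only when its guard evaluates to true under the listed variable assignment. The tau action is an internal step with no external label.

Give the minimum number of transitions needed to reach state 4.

Answer: 2

Working:
Breadth-first toward 4:
  depth 0: {0}
  depth 1: {5}
  depth 2: {4}
4 enters at depth 2; path a·d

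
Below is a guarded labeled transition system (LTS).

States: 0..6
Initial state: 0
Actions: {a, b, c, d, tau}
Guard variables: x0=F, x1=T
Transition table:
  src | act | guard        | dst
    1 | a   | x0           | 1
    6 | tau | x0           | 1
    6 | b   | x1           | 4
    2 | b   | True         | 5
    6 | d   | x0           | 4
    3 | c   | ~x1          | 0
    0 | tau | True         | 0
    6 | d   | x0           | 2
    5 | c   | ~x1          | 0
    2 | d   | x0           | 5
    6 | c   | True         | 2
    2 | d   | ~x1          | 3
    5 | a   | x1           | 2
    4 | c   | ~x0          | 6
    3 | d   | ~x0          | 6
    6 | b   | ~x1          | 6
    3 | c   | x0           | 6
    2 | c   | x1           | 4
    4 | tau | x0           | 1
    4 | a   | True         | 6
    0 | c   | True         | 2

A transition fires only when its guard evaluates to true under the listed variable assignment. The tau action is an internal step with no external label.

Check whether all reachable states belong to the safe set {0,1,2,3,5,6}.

Answer: INVARIANT VIOLATED at state 4

Trace:
Inv-set: {0,1,2,3,5,6}
Reach set: {0,2,4,5,6}
  0: ok
  2: ok
  4: ✗ unsafe
  5: ok
  6: ok
reach 4 via c·c — violates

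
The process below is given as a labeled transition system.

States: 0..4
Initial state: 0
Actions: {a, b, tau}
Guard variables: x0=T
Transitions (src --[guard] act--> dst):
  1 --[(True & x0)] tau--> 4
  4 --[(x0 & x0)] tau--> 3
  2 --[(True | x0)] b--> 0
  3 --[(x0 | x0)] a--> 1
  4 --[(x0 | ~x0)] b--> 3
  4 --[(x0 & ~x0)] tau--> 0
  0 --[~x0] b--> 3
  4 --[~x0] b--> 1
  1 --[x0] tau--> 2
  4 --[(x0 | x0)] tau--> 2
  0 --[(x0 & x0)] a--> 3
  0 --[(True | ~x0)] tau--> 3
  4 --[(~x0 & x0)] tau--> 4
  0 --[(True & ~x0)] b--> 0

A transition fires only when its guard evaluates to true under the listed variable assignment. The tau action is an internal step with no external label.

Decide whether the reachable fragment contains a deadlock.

R = {0,1,2,3,4}
  0: a→3  tau→3  [2 out]
  1: tau→2  tau→4  [2 out]
  2: b→0  [1 out]
  3: a→1  [1 out]
  4: b→3  tau→2  tau→3  [3 out]

Answer: DEADLOCK-FREE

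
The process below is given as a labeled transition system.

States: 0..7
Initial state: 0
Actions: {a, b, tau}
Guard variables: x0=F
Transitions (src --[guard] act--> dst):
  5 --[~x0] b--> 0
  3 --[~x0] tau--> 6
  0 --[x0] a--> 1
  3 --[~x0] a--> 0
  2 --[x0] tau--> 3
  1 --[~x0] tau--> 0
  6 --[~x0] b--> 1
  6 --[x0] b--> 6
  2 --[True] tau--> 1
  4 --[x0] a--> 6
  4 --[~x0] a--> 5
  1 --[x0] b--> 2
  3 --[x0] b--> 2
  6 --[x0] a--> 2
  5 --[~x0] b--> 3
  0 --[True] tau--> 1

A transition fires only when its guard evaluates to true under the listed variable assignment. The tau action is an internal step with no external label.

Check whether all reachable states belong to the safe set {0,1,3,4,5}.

Answer: INVARIANT HOLDS

Working:
Safe = {0,1,3,4,5}
R = {0,1}
  0: safe
  1: safe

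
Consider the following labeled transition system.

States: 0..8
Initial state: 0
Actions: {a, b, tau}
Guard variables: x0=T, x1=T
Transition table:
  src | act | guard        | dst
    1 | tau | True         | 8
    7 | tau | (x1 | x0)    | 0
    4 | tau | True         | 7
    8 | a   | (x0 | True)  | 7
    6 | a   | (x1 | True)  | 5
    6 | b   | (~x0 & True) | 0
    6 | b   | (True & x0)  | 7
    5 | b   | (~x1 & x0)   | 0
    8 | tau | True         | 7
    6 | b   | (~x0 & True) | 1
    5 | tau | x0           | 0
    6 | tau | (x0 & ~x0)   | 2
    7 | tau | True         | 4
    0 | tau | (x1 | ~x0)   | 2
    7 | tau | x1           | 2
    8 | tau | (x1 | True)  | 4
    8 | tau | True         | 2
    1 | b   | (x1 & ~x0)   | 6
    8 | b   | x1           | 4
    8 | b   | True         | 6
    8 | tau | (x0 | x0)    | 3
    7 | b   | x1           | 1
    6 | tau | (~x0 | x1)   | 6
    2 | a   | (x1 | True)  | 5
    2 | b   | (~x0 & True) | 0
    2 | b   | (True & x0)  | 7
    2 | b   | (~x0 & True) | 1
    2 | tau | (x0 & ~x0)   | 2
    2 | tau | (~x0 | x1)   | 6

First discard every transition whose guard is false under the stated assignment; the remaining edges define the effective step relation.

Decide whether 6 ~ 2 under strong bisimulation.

Refine partition for ~:
  π0 = {{0,1,2,3,4,5,6,7,8}}
  π1 = {{0,1,4,5},{2,6,8},{3},{7}}
  π2 = {{0,1},{2,6},{3},{4},{5},{7},{8}}
  π3 = {{0},{1},{2,6},{3},{4},{5},{7},{8}}
Fixed point at round 4; 8 class(es).
[6]={2,6}  [2]={2,6}

Answer: BISIMILAR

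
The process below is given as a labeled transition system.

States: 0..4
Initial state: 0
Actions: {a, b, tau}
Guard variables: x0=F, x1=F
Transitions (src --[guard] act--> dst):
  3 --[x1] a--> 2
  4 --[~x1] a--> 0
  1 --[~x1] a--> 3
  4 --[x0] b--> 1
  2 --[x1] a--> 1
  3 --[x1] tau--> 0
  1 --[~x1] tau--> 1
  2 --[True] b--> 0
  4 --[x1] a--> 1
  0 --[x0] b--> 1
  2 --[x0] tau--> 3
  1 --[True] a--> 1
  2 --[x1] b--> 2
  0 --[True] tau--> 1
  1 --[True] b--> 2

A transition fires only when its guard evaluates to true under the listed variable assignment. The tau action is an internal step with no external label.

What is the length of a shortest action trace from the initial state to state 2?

Layered search for 2:
  depth 0: {0}
  depth 1: {1}
  depth 2: {2,3}
first hit 2 at d=2 via tau·b

Answer: 2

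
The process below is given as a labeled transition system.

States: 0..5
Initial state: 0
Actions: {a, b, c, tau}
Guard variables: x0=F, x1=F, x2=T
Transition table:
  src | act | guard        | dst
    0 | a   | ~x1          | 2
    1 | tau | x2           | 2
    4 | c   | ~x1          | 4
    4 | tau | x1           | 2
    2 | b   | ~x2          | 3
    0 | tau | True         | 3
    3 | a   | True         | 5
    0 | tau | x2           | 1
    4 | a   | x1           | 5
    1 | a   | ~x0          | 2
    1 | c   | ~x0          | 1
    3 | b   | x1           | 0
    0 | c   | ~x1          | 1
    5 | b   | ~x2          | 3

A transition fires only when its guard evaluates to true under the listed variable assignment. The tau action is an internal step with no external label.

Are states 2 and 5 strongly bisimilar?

Answer: BISIMILAR

Working:
Compute ~ classes (split until stable):
  round 0: {{0,1,2,3,4,5}}
  round 1: {{0,1},{2,5},{3},{4}}
  round 2: {{0},{1},{2,5},{3},{4}}
Fixed point at round 3; 5 class(es).
class of 2: {2,5}; class of 5: {2,5}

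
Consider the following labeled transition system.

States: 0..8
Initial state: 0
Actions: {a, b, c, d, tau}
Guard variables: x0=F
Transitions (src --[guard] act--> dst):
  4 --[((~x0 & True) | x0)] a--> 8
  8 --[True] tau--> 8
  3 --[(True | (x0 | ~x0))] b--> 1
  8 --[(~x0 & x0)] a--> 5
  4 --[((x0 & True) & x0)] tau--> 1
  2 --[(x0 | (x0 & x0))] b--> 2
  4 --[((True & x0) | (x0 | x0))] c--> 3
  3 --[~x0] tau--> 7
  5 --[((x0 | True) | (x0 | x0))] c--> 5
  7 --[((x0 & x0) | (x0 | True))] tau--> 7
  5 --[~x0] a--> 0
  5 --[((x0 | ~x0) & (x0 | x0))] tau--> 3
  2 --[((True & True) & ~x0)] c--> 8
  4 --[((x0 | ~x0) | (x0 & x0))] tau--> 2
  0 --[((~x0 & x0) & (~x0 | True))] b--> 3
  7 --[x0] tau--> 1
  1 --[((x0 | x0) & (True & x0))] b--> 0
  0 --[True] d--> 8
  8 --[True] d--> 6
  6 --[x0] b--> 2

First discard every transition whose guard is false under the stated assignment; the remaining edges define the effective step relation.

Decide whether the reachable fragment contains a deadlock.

Reachable = {0,6,8}
  0: d→8  [1 out]
  6: ∅  [STUCK]
  8: d→6  tau→8  [2 out]
witness 6: d·d

Answer: DEADLOCK at state 6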